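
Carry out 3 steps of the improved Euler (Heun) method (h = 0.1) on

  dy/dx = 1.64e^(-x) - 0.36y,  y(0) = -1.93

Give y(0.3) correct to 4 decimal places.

Heun: k1 = f(x_n, y_n); k2 = f(x_n + h, y_n + h·k1); y_{n+1} = y_n + (h/2)·(k1 + k2).
x=0.000000, y=-1.930000:
  k1 = f(0.000000, -1.930000) = 2.334800
  k2 = f(0.100000, -1.696520) = 2.094681
  y ← -1.930000 + (0.1/2)·(2.334800 + 2.094681) = -1.708526
x=0.100000, y=-1.708526:
  k1 = f(0.100000, -1.708526) = 2.099003
  k2 = f(0.200000, -1.498626) = 1.882224
  y ← -1.708526 + (0.1/2)·(2.099003 + 1.882224) = -1.509465
x=0.200000, y=-1.509465:
  k1 = f(0.200000, -1.509465) = 1.886126
  k2 = f(0.300000, -1.320852) = 1.690449
  y ← -1.509465 + (0.1/2)·(1.886126 + 1.690449) = -1.330636
y(0.3) ≈ -1.3306

-1.3306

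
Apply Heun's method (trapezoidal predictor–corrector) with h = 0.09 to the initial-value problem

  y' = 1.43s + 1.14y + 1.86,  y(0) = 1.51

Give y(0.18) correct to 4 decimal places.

Heun: k1 = f(s_n, y_n); k2 = f(s_n + h, y_n + h·k1); y_{n+1} = y_n + (h/2)·(k1 + k2).
s=0.000000, y=1.510000:
  k1 = f(0.000000, 1.510000) = 3.581400
  k2 = f(0.090000, 1.832326) = 4.077552
  y ← 1.510000 + (0.09/2)·(3.581400 + 4.077552) = 1.854653
s=0.090000, y=1.854653:
  k1 = f(0.090000, 1.854653) = 4.103004
  k2 = f(0.180000, 2.223923) = 4.652672
  y ← 1.854653 + (0.09/2)·(4.103004 + 4.652672) = 2.248658
y(0.18) ≈ 2.2487

2.2487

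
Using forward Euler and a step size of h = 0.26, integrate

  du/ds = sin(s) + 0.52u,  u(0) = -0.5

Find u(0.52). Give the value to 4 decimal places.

-0.5775

Euler: u_{n+1} = u_n + h·f(s_n, u_n).
s=0.000000, u=-0.500000: f=-0.260000 → u ← -0.500000 + 0.26·(-0.260000) = -0.567600
s=0.260000, u=-0.567600: f=-0.038071 → u ← -0.567600 + 0.26·(-0.038071) = -0.577499
u(0.52) ≈ -0.5775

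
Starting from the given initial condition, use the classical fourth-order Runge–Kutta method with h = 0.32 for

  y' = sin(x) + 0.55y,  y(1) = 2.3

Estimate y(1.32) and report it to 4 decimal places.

RK4: k1 = f(x_n, y_n); k2 = f(x_n + h/2, y_n + (h/2)·k1); k3 = f(x_n + h/2, y_n + (h/2)·k2); k4 = f(x_n + h, y_n + h·k3); y_{n+1} = y_n + (h/6)·(k1 + 2k2 + 2k3 + k4).
x=1.000000, y=2.300000:
  k1 = f(1.000000, 2.300000) = 2.106471
  k2 = f(1.160000, 2.637035) = 2.367173
  k3 = f(1.160000, 2.678748) = 2.390114
  k4 = f(1.320000, 3.064837) = 2.654375
  y ← 2.300000 + (0.32/6)·(k1 + 2k2 + 2k3 + k4) = 3.061356
y(1.32) ≈ 3.0614

3.0614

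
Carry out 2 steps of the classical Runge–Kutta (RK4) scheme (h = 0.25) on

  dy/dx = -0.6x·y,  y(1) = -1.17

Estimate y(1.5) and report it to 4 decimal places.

RK4: k1 = f(x_n, y_n); k2 = f(x_n + h/2, y_n + (h/2)·k1); k3 = f(x_n + h/2, y_n + (h/2)·k2); k4 = f(x_n + h, y_n + h·k3); y_{n+1} = y_n + (h/6)·(k1 + 2k2 + 2k3 + k4).
x=1.000000, y=-1.170000:
  k1 = f(1.000000, -1.170000) = 0.702000
  k2 = f(1.125000, -1.082250) = 0.730519
  k3 = f(1.125000, -1.078685) = 0.728112
  k4 = f(1.250000, -0.987972) = 0.740979
  y ← -1.170000 + (0.25/6)·(k1 + 2k2 + 2k3 + k4) = -0.988323
x=1.250000, y=-0.988323:
  k1 = f(1.250000, -0.988323) = 0.741242
  k2 = f(1.375000, -0.895668) = 0.738926
  k3 = f(1.375000, -0.895958) = 0.739165
  k4 = f(1.500000, -0.803532) = 0.723179
  y ← -0.988323 + (0.25/6)·(k1 + 2k2 + 2k3 + k4) = -0.804131
y(1.5) ≈ -0.8041

-0.8041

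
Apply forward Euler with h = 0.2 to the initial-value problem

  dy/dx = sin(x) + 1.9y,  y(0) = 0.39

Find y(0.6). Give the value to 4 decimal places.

Euler: y_{n+1} = y_n + h·f(x_n, y_n).
x=0.000000, y=0.390000: f=0.741000 → y ← 0.390000 + 0.2·0.741000 = 0.538200
x=0.200000, y=0.538200: f=1.221249 → y ← 0.538200 + 0.2·1.221249 = 0.782450
x=0.400000, y=0.782450: f=1.876073 → y ← 0.782450 + 0.2·1.876073 = 1.157664
y(0.6) ≈ 1.1577

1.1577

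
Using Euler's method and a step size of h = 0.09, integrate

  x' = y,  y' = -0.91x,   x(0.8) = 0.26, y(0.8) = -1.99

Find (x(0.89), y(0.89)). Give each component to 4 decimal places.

0.0809, -2.0113

Euler on (x,y): x_{n+1} = x_n + h·x', y_{n+1} = y_n + h·y'.
0.800000: (0.260000, -1.990000); f=(-1.990000, -0.236600) → (0.080900, -2.011294)
(x(0.89), y(0.89)) ≈ (0.0809, -2.0113)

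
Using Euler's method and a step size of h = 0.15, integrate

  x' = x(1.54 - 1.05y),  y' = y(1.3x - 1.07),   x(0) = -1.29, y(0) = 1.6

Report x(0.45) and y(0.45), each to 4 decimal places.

-1.5632, 0.3197

Euler on (x,y): x_{n+1} = x_n + h·x', y_{n+1} = y_n + h·y'.
0.000000: (-1.290000, 1.600000); f=(0.180600, -4.395200) → (-1.262910, 0.940720)
0.150000: (-1.262910, 0.940720); f=(-0.697434, -2.551029) → (-1.367525, 0.558066)
0.300000: (-1.367525, 0.558066); f=(-1.304661, -1.589250) → (-1.563224, 0.319678)
(x(0.45), y(0.45)) ≈ (-1.5632, 0.3197)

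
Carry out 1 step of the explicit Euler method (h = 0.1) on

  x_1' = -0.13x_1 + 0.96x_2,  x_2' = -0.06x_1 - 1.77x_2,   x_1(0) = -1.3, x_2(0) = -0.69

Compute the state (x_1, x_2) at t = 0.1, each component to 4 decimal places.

-1.3493, -0.5601

Euler on (x_1,x_2): x_1_{n+1} = x_1_n + h·x_1', x_2_{n+1} = x_2_n + h·x_2'.
0.000000: (-1.300000, -0.690000); f=(-0.493400, 1.299300) → (-1.349340, -0.560070)
(x_1(0.1), x_2(0.1)) ≈ (-1.3493, -0.5601)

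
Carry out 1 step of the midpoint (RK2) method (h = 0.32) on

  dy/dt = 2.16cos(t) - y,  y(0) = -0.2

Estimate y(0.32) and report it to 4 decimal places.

0.4255

Midpoint: k1 = f(t_n, y_n); k2 = f(t_n + h/2, y_n + (h/2)·k1); y_{n+1} = y_n + h·k2.
t=0.000000, y=-0.200000:
  k1 = f(0.000000, -0.200000) = 2.360000
  k2 = f(0.160000, 0.177600) = 1.954811
  y ← -0.200000 + 0.32·1.954811 = 0.425539
y(0.32) ≈ 0.4255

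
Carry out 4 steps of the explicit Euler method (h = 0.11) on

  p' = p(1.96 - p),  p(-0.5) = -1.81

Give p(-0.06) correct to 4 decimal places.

Euler: p_{n+1} = p_n + h·f(s_n, p_n).
s=-0.500000, p=-1.810000: f=-6.823700 → p ← -1.810000 + 0.11·(-6.823700) = -2.560607
s=-0.390000, p=-2.560607: f=-11.575498 → p ← -2.560607 + 0.11·(-11.575498) = -3.833912
s=-0.280000, p=-3.833912: f=-22.213347 → p ← -3.833912 + 0.11·(-22.213347) = -6.277380
s=-0.170000, p=-6.277380: f=-51.709163 → p ← -6.277380 + 0.11·(-51.709163) = -11.965388
p(-0.06) ≈ -11.9654

-11.9654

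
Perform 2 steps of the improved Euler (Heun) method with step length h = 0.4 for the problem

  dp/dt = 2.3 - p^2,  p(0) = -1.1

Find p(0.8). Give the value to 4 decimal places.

0.3391

Heun: k1 = f(t_n, p_n); k2 = f(t_n + h, p_n + h·k1); p_{n+1} = p_n + (h/2)·(k1 + k2).
t=0.000000, p=-1.100000:
  k1 = f(0.000000, -1.100000) = 1.090000
  k2 = f(0.400000, -0.664000) = 1.859104
  p ← -1.100000 + (0.4/2)·(1.090000 + 1.859104) = -0.510179
t=0.400000, p=-0.510179:
  k1 = f(0.400000, -0.510179) = 2.039717
  k2 = f(0.800000, 0.305708) = 2.206543
  p ← -0.510179 + (0.4/2)·(2.039717 + 2.206543) = 0.339073
p(0.8) ≈ 0.3391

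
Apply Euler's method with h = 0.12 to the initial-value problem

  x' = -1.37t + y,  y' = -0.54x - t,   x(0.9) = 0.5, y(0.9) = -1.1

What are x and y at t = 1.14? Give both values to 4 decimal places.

Euler on (x,y): x_{n+1} = x_n + h·x', y_{n+1} = y_n + h·y'.
0.900000: (0.500000, -1.100000); f=(-2.333000, -1.170000) → (0.220040, -1.240400)
1.020000: (0.220040, -1.240400); f=(-2.637800, -1.138822) → (-0.096496, -1.377059)
(x(1.14), y(1.14)) ≈ (-0.0965, -1.3771)

-0.0965, -1.3771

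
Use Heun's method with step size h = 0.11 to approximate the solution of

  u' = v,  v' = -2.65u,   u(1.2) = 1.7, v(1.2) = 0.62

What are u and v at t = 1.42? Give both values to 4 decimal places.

1.7256, -0.3948

Heun on (u,v): k1 = f(t_n, state_n); k2 = f(t_n + h, state_n + h·k1); state_{n+1} = state_n + (h/2)·(k1 + k2).
1.200000: (1.700000, 0.620000)
  k1 = (0.620000, -4.505000)
  predictor → (1.768200, 0.124450)
  k2 = (0.124450, -4.685730)
  → (1.740945, 0.114510)
1.310000: (1.740945, 0.114510)
  k1 = (0.114510, -4.613504)
  predictor → (1.753541, -0.392976)
  k2 = (-0.392976, -4.646883)
  → (1.725629, -0.394811)
(u(1.42), v(1.42)) ≈ (1.7256, -0.3948)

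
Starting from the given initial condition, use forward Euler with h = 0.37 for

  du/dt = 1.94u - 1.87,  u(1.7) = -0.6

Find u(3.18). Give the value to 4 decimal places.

-12.6538

Euler: u_{n+1} = u_n + h·f(t_n, u_n).
t=1.700000, u=-0.600000: f=-3.034000 → u ← -0.600000 + 0.37·(-3.034000) = -1.722580
t=2.070000, u=-1.722580: f=-5.211805 → u ← -1.722580 + 0.37·(-5.211805) = -3.650948
t=2.440000, u=-3.650948: f=-8.952839 → u ← -3.650948 + 0.37·(-8.952839) = -6.963498
t=2.810000, u=-6.963498: f=-15.379187 → u ← -6.963498 + 0.37·(-15.379187) = -12.653797
u(3.18) ≈ -12.6538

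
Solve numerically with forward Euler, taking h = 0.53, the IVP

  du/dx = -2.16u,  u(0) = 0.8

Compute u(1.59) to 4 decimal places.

Euler: u_{n+1} = u_n + h·f(x_n, u_n).
x=0.000000, u=0.800000: f=-1.728000 → u ← 0.800000 + 0.53·(-1.728000) = -0.115840
x=0.530000, u=-0.115840: f=0.250214 → u ← -0.115840 + 0.53·0.250214 = 0.016774
x=1.060000, u=0.016774: f=-0.036231 → u ← 0.016774 + 0.53·(-0.036231) = -0.002429
u(1.59) ≈ -0.0024

-0.0024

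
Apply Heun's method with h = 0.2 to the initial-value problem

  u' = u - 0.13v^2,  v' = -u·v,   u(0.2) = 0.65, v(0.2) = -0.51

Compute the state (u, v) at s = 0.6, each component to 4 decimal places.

Heun on (u,v): k1 = f(s_n, state_n); k2 = f(s_n + h, state_n + h·k1); state_{n+1} = state_n + (h/2)·(k1 + k2).
0.200000: (0.650000, -0.510000)
  k1 = (0.616187, 0.331500)
  predictor → (0.773237, -0.443700)
  k2 = (0.747644, 0.343085)
  → (0.786383, -0.442541)
0.400000: (0.786383, -0.442541)
  k1 = (0.760924, 0.348007)
  predictor → (0.938568, -0.372940)
  k2 = (0.920487, 0.350030)
  → (0.954524, -0.372738)
(u(0.6), v(0.6)) ≈ (0.9545, -0.3727)

0.9545, -0.3727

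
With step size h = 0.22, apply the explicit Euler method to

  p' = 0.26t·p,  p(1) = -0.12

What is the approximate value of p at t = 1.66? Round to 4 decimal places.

Euler: p_{n+1} = p_n + h·f(t_n, p_n).
t=1.000000, p=-0.120000: f=-0.031200 → p ← -0.120000 + 0.22·(-0.031200) = -0.126864
t=1.220000, p=-0.126864: f=-0.040241 → p ← -0.126864 + 0.22·(-0.040241) = -0.135717
t=1.440000, p=-0.135717: f=-0.050812 → p ← -0.135717 + 0.22·(-0.050812) = -0.146896
p(1.66) ≈ -0.1469

-0.1469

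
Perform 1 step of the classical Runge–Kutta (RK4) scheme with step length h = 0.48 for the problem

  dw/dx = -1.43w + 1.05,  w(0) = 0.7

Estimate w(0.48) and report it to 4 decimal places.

0.7170

RK4: k1 = f(x_n, w_n); k2 = f(x_n + h/2, w_n + (h/2)·k1); k3 = f(x_n + h/2, w_n + (h/2)·k2); k4 = f(x_n + h, w_n + h·k3); w_{n+1} = w_n + (h/6)·(k1 + 2k2 + 2k3 + k4).
x=0.000000, w=0.700000:
  k1 = f(0.000000, 0.700000) = 0.049000
  k2 = f(0.240000, 0.711760) = 0.032183
  k3 = f(0.240000, 0.707724) = 0.037955
  k4 = f(0.480000, 0.718218) = 0.022948
  w ← 0.700000 + (0.48/6)·(k1 + 2k2 + 2k3 + k4) = 0.716978
w(0.48) ≈ 0.7170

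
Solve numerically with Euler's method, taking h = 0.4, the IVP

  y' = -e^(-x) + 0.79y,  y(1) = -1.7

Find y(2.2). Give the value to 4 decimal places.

Euler: y_{n+1} = y_n + h·f(x_n, y_n).
x=1.000000, y=-1.700000: f=-1.710879 → y ← -1.700000 + 0.4·(-1.710879) = -2.384352
x=1.400000, y=-2.384352: f=-2.130235 → y ← -2.384352 + 0.4·(-2.130235) = -3.236446
x=1.800000, y=-3.236446: f=-2.722091 → y ← -3.236446 + 0.4·(-2.722091) = -4.325282
y(2.2) ≈ -4.3253

-4.3253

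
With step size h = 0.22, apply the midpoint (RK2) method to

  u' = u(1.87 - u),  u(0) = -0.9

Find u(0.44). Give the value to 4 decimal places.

Midpoint: k1 = f(s_n, u_n); k2 = f(s_n + h/2, u_n + (h/2)·k1); u_{n+1} = u_n + h·k2.
s=0.000000, u=-0.900000:
  k1 = f(0.000000, -0.900000) = -2.493000
  k2 = f(0.110000, -1.174230) = -3.574626
  u ← -0.900000 + 0.22·(-3.574626) = -1.686418
s=0.220000, u=-1.686418:
  k1 = f(0.220000, -1.686418) = -5.997606
  k2 = f(0.330000, -2.346154) = -9.891749
  u ← -1.686418 + 0.22·(-9.891749) = -3.862603
u(0.44) ≈ -3.8626

-3.8626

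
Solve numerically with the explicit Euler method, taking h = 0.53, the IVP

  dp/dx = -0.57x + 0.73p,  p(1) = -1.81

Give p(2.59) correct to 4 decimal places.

-6.6730

Euler: p_{n+1} = p_n + h·f(x_n, p_n).
x=1.000000, p=-1.810000: f=-1.891300 → p ← -1.810000 + 0.53·(-1.891300) = -2.812389
x=1.530000, p=-2.812389: f=-2.925144 → p ← -2.812389 + 0.53·(-2.925144) = -4.362715
x=2.060000, p=-4.362715: f=-4.358982 → p ← -4.362715 + 0.53·(-4.358982) = -6.672976
p(2.59) ≈ -6.6730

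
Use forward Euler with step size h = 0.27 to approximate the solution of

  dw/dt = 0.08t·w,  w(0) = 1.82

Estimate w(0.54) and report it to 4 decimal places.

1.8306

Euler: w_{n+1} = w_n + h·f(t_n, w_n).
t=0.000000, w=1.820000: f=0.000000 → w ← 1.820000 + 0.27·0.000000 = 1.820000
t=0.270000, w=1.820000: f=0.039312 → w ← 1.820000 + 0.27·0.039312 = 1.830614
w(0.54) ≈ 1.8306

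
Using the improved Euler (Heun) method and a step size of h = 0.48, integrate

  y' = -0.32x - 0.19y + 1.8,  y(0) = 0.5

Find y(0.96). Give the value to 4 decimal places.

1.8533

Heun: k1 = f(x_n, y_n); k2 = f(x_n + h, y_n + h·k1); y_{n+1} = y_n + (h/2)·(k1 + k2).
x=0.000000, y=0.500000:
  k1 = f(0.000000, 0.500000) = 1.705000
  k2 = f(0.480000, 1.318400) = 1.395904
  y ← 0.500000 + (0.48/2)·(1.705000 + 1.395904) = 1.244217
x=0.480000, y=1.244217:
  k1 = f(0.480000, 1.244217) = 1.409999
  k2 = f(0.960000, 1.921016) = 1.127807
  y ← 1.244217 + (0.48/2)·(1.409999 + 1.127807) = 1.853290
y(0.96) ≈ 1.8533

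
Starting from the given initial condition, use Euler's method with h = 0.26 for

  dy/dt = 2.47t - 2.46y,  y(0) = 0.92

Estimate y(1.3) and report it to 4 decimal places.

0.9052

Euler: y_{n+1} = y_n + h·f(t_n, y_n).
t=0.000000, y=0.920000: f=-2.263200 → y ← 0.920000 + 0.26·(-2.263200) = 0.331568
t=0.260000, y=0.331568: f=-0.173457 → y ← 0.331568 + 0.26·(-0.173457) = 0.286469
t=0.520000, y=0.286469: f=0.579686 → y ← 0.286469 + 0.26·0.579686 = 0.437187
t=0.780000, y=0.437187: f=0.851119 → y ← 0.437187 + 0.26·0.851119 = 0.658478
t=1.040000, y=0.658478: f=0.948943 → y ← 0.658478 + 0.26·0.948943 = 0.905204
y(1.3) ≈ 0.9052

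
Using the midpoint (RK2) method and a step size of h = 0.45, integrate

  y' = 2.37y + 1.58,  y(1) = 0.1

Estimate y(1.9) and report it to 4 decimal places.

Midpoint: k1 = f(t_n, y_n); k2 = f(t_n + h/2, y_n + (h/2)·k1); y_{n+1} = y_n + h·k2.
t=1.000000, y=0.100000:
  k1 = f(1.000000, 0.100000) = 1.817000
  k2 = f(1.225000, 0.508825) = 2.785915
  y ← 0.100000 + 0.45·2.785915 = 1.353662
t=1.450000, y=1.353662:
  k1 = f(1.450000, 1.353662) = 4.788179
  k2 = f(1.675000, 2.431002) = 7.341475
  y ← 1.353662 + 0.45·7.341475 = 4.657326
y(1.9) ≈ 4.6573

4.6573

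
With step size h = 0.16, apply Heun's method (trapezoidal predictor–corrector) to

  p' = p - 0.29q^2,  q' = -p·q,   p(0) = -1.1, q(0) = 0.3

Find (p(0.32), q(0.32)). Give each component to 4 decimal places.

-1.5272, 0.4529

Heun on (p,q): k1 = f(t_n, state_n); k2 = f(t_n + h, state_n + h·k1); state_{n+1} = state_n + (h/2)·(k1 + k2).
0.000000: (-1.100000, 0.300000)
  k1 = (-1.126100, 0.330000)
  predictor → (-1.280176, 0.352800)
  k2 = (-1.316272, 0.451646)
  → (-1.295390, 0.362532)
0.160000: (-1.295390, 0.362532)
  k1 = (-1.333504, 0.469620)
  predictor → (-1.508750, 0.437671)
  k2 = (-1.564302, 0.660336)
  → (-1.527214, 0.452928)
(p(0.32), q(0.32)) ≈ (-1.5272, 0.4529)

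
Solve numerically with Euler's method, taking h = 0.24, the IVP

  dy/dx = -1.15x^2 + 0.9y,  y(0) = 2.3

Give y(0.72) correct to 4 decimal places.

Euler: y_{n+1} = y_n + h·f(x_n, y_n).
x=0.000000, y=2.300000: f=2.070000 → y ← 2.300000 + 0.24·2.070000 = 2.796800
x=0.240000, y=2.796800: f=2.450880 → y ← 2.796800 + 0.24·2.450880 = 3.385011
x=0.480000, y=3.385011: f=2.781550 → y ← 3.385011 + 0.24·2.781550 = 4.052583
y(0.72) ≈ 4.0526

4.0526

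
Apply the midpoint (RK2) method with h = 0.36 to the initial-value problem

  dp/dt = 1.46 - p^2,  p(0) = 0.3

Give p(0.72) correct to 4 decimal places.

Midpoint: k1 = f(t_n, p_n); k2 = f(t_n + h/2, p_n + (h/2)·k1); p_{n+1} = p_n + h·k2.
t=0.000000, p=0.300000:
  k1 = f(0.000000, 0.300000) = 1.370000
  k2 = f(0.180000, 0.546600) = 1.161228
  p ← 0.300000 + 0.36·1.161228 = 0.718042
t=0.360000, p=0.718042:
  k1 = f(0.360000, 0.718042) = 0.944415
  k2 = f(0.540000, 0.888037) = 0.671390
  p ← 0.718042 + 0.36·0.671390 = 0.959743
p(0.72) ≈ 0.9597

0.9597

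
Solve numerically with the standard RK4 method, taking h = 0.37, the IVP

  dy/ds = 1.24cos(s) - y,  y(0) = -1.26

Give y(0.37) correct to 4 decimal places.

RK4: k1 = f(s_n, y_n); k2 = f(s_n + h/2, y_n + (h/2)·k1); k3 = f(s_n + h/2, y_n + (h/2)·k2); k4 = f(s_n + h, y_n + h·k3); y_{n+1} = y_n + (h/6)·(k1 + 2k2 + 2k3 + k4).
s=0.000000, y=-1.260000:
  k1 = f(0.000000, -1.260000) = 2.500000
  k2 = f(0.185000, -0.797500) = 2.016341
  k3 = f(0.185000, -0.886977) = 2.105818
  k4 = f(0.370000, -0.480847) = 1.636933
  y ← -1.260000 + (0.37/6)·(k1 + 2k2 + 2k3 + k4) = -0.496490
y(0.37) ≈ -0.4965

-0.4965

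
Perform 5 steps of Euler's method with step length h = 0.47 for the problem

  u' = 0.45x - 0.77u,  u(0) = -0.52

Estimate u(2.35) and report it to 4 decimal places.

0.6397

Euler: u_{n+1} = u_n + h·f(x_n, u_n).
x=0.000000, u=-0.520000: f=0.400400 → u ← -0.520000 + 0.47·0.400400 = -0.331812
x=0.470000, u=-0.331812: f=0.466995 → u ← -0.331812 + 0.47·0.466995 = -0.112324
x=0.940000, u=-0.112324: f=0.509490 → u ← -0.112324 + 0.47·0.509490 = 0.127136
x=1.410000, u=0.127136: f=0.536605 → u ← 0.127136 + 0.47·0.536605 = 0.379340
x=1.880000, u=0.379340: f=0.553908 → u ← 0.379340 + 0.47·0.553908 = 0.639677
u(2.35) ≈ 0.6397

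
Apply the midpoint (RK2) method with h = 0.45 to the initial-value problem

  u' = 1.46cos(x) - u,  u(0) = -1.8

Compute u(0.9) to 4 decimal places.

Midpoint: k1 = f(x_n, u_n); k2 = f(x_n + h/2, u_n + (h/2)·k1); u_{n+1} = u_n + h·k2.
x=0.000000, u=-1.800000:
  k1 = f(0.000000, -1.800000) = 3.260000
  k2 = f(0.225000, -1.066500) = 2.489699
  u ← -1.800000 + 0.45·2.489699 = -0.679635
x=0.450000, u=-0.679635:
  k1 = f(0.450000, -0.679635) = 1.994288
  k2 = f(0.675000, -0.230920) = 1.370753
  u ← -0.679635 + 0.45·1.370753 = -0.062797
u(0.9) ≈ -0.0628

-0.0628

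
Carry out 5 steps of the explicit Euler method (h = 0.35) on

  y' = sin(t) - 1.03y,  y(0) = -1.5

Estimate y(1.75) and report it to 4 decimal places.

Euler: y_{n+1} = y_n + h·f(t_n, y_n).
t=0.000000, y=-1.500000: f=1.545000 → y ← -1.500000 + 0.35·1.545000 = -0.959250
t=0.350000, y=-0.959250: f=1.330925 → y ← -0.959250 + 0.35·1.330925 = -0.493426
t=0.700000, y=-0.493426: f=1.152447 → y ← -0.493426 + 0.35·1.152447 = -0.090070
t=1.050000, y=-0.090070: f=0.960195 → y ← -0.090070 + 0.35·0.960195 = 0.245998
t=1.400000, y=0.245998: f=0.732071 → y ← 0.245998 + 0.35·0.732071 = 0.502223
y(1.75) ≈ 0.5022

0.5022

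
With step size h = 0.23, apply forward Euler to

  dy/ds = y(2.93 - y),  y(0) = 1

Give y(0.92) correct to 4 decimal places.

2.6809

Euler: y_{n+1} = y_n + h·f(s_n, y_n).
s=0.000000, y=1.000000: f=1.930000 → y ← 1.000000 + 0.23·1.930000 = 1.443900
s=0.230000, y=1.443900: f=2.145780 → y ← 1.443900 + 0.23·2.145780 = 1.937429
s=0.460000, y=1.937429: f=1.923036 → y ← 1.937429 + 0.23·1.923036 = 2.379728
s=0.690000, y=2.379728: f=1.309499 → y ← 2.379728 + 0.23·1.309499 = 2.680912
y(0.92) ≈ 2.6809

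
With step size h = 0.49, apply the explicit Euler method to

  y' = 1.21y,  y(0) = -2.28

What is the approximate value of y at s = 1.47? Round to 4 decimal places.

-9.2151

Euler: y_{n+1} = y_n + h·f(s_n, y_n).
s=0.000000, y=-2.280000: f=-2.758800 → y ← -2.280000 + 0.49·(-2.758800) = -3.631812
s=0.490000, y=-3.631812: f=-4.394493 → y ← -3.631812 + 0.49·(-4.394493) = -5.785113
s=0.980000, y=-5.785113: f=-6.999987 → y ← -5.785113 + 0.49·(-6.999987) = -9.215107
y(1.47) ≈ -9.2151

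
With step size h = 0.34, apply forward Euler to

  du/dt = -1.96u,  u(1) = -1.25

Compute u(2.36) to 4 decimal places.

Euler: u_{n+1} = u_n + h·f(t_n, u_n).
t=1.000000, u=-1.250000: f=2.450000 → u ← -1.250000 + 0.34·2.450000 = -0.417000
t=1.340000, u=-0.417000: f=0.817320 → u ← -0.417000 + 0.34·0.817320 = -0.139111
t=1.680000, u=-0.139111: f=0.272658 → u ← -0.139111 + 0.34·0.272658 = -0.046407
t=2.020000, u=-0.046407: f=0.090959 → u ← -0.046407 + 0.34·0.090959 = -0.015482
u(2.36) ≈ -0.0155

-0.0155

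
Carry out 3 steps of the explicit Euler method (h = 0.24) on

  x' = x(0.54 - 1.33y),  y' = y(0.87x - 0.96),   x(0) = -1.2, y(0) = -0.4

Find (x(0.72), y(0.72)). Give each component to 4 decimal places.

-2.0924, -0.0371

Euler on (x,y): x_{n+1} = x_n + h·x', y_{n+1} = y_n + h·y'.
0.000000: (-1.200000, -0.400000); f=(-1.286400, 0.801600) → (-1.508736, -0.207616)
0.240000: (-1.508736, -0.207616); f=(-1.231324, 0.471828) → (-1.804254, -0.094377)
0.480000: (-1.804254, -0.094377); f=(-1.200770, 0.238746) → (-2.092438, -0.037078)
(x(0.72), y(0.72)) ≈ (-2.0924, -0.0371)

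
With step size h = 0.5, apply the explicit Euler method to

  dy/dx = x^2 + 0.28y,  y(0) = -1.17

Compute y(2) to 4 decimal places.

Euler: y_{n+1} = y_n + h·f(x_n, y_n).
x=0.000000, y=-1.170000: f=-0.327600 → y ← -1.170000 + 0.5·(-0.327600) = -1.333800
x=0.500000, y=-1.333800: f=-0.123464 → y ← -1.333800 + 0.5·(-0.123464) = -1.395532
x=1.000000, y=-1.395532: f=0.609251 → y ← -1.395532 + 0.5·0.609251 = -1.090906
x=1.500000, y=-1.090906: f=1.944546 → y ← -1.090906 + 0.5·1.944546 = -0.118633
y(2) ≈ -0.1186

-0.1186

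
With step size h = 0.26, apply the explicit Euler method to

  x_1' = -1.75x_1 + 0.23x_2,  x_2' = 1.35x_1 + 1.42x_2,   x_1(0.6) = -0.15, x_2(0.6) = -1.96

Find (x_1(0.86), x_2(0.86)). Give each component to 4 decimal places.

Euler on (x_1,x_2): x_1_{n+1} = x_1_n + h·x_1', x_2_{n+1} = x_2_n + h·x_2'.
0.600000: (-0.150000, -1.960000); f=(-0.188300, -2.985700) → (-0.198958, -2.736282)
(x_1(0.86), x_2(0.86)) ≈ (-0.1990, -2.7363)

-0.1990, -2.7363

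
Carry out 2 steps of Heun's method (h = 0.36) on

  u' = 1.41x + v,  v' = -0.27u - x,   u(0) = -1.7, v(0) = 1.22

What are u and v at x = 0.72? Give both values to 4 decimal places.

Heun on (u,v): k1 = f(x_n, state_n); k2 = f(x_n + h, state_n + h·k1); state_{n+1} = state_n + (h/2)·(k1 + k2).
0.000000: (-1.700000, 1.220000)
  k1 = (1.220000, 0.459000)
  predictor → (-1.260800, 1.385240)
  k2 = (1.892840, -0.019584)
  → (-1.139689, 1.299095)
0.360000: (-1.139689, 1.299095)
  k1 = (1.806695, -0.052284)
  predictor → (-0.489279, 1.280273)
  k2 = (2.295473, -0.587895)
  → (-0.401299, 1.183863)
(u(0.72), v(0.72)) ≈ (-0.4013, 1.1839)

-0.4013, 1.1839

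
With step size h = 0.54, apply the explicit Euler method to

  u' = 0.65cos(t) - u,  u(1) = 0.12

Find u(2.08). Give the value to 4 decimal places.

Euler: u_{n+1} = u_n + h·f(t_n, u_n).
t=1.000000, u=0.120000: f=0.231196 → u ← 0.120000 + 0.54·0.231196 = 0.244846
t=1.540000, u=0.244846: f=-0.224832 → u ← 0.244846 + 0.54·(-0.224832) = 0.123437
u(2.08) ≈ 0.1234

0.1234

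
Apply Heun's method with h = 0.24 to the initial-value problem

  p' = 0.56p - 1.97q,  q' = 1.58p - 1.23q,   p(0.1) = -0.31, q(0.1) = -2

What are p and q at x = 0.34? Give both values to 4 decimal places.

Heun on (p,q): k1 = f(x_n, state_n); k2 = f(x_n + h, state_n + h·k1); state_{n+1} = state_n + (h/2)·(k1 + k2).
0.100000: (-0.310000, -2.000000)
  k1 = (3.766400, 1.970200)
  predictor → (0.593936, -1.527152)
  k2 = (3.341094, 2.816816)
  → (0.542899, -1.425558)
(p(0.34), q(0.34)) ≈ (0.5429, -1.4256)

0.5429, -1.4256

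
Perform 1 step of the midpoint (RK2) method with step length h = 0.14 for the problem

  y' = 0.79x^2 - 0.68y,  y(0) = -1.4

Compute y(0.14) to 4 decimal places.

-1.2725

Midpoint: k1 = f(x_n, y_n); k2 = f(x_n + h/2, y_n + (h/2)·k1); y_{n+1} = y_n + h·k2.
x=0.000000, y=-1.400000:
  k1 = f(0.000000, -1.400000) = 0.952000
  k2 = f(0.070000, -1.333360) = 0.910556
  y ← -1.400000 + 0.14·0.910556 = -1.272522
y(0.14) ≈ -1.2725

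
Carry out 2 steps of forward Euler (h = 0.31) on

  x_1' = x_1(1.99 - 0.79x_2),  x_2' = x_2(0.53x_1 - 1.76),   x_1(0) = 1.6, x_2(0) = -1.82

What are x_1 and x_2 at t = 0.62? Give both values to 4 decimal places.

Euler on (x_1,x_2): x_1_{n+1} = x_1_n + h·x_1', x_2_{n+1} = x_2_n + h·x_2'.
0.000000: (1.600000, -1.820000); f=(5.484480, 1.659840) → (3.300189, -1.305450)
0.310000: (3.300189, -1.305450); f=(9.970878, 0.014229) → (6.391161, -1.301039)
(x_1(0.62), x_2(0.62)) ≈ (6.3912, -1.3010)

6.3912, -1.3010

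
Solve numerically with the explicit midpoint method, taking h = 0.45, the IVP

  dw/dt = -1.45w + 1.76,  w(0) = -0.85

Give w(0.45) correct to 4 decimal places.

Midpoint: k1 = f(t_n, w_n); k2 = f(t_n + h/2, w_n + (h/2)·k1); w_{n+1} = w_n + h·k2.
t=0.000000, w=-0.850000:
  k1 = f(0.000000, -0.850000) = 2.992500
  k2 = f(0.225000, -0.176687) = 2.016197
  w ← -0.850000 + 0.45·2.016197 = 0.057289
w(0.45) ≈ 0.0573

0.0573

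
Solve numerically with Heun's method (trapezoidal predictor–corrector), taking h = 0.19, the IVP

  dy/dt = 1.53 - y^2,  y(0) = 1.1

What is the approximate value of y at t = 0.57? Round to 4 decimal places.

Heun: k1 = f(t_n, y_n); k2 = f(t_n + h, y_n + h·k1); y_{n+1} = y_n + (h/2)·(k1 + k2).
t=0.000000, y=1.100000:
  k1 = f(0.000000, 1.100000) = 0.320000
  k2 = f(0.190000, 1.160800) = 0.182543
  y ← 1.100000 + (0.19/2)·(0.320000 + 0.182543) = 1.147742
t=0.190000, y=1.147742:
  k1 = f(0.190000, 1.147742) = 0.212689
  k2 = f(0.380000, 1.188153) = 0.118293
  y ← 1.147742 + (0.19/2)·(0.212689 + 0.118293) = 1.179185
t=0.380000, y=1.179185:
  k1 = f(0.380000, 1.179185) = 0.139523
  k2 = f(0.570000, 1.205694) = 0.076301
  y ← 1.179185 + (0.19/2)·(0.139523 + 0.076301) = 1.199688
y(0.57) ≈ 1.1997

1.1997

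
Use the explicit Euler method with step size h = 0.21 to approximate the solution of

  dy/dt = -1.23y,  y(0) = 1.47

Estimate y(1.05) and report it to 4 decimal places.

Euler: y_{n+1} = y_n + h·f(t_n, y_n).
t=0.000000, y=1.470000: f=-1.808100 → y ← 1.470000 + 0.21·(-1.808100) = 1.090299
t=0.210000, y=1.090299: f=-1.341068 → y ← 1.090299 + 0.21·(-1.341068) = 0.808675
t=0.420000, y=0.808675: f=-0.994670 → y ← 0.808675 + 0.21·(-0.994670) = 0.599794
t=0.630000, y=0.599794: f=-0.737747 → y ← 0.599794 + 0.21·(-0.737747) = 0.444867
t=0.840000, y=0.444867: f=-0.547187 → y ← 0.444867 + 0.21·(-0.547187) = 0.329958
y(1.05) ≈ 0.3300

0.3300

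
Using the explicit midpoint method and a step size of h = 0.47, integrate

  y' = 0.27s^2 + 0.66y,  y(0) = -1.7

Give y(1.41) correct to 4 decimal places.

-3.9633

Midpoint: k1 = f(s_n, y_n); k2 = f(s_n + h/2, y_n + (h/2)·k1); y_{n+1} = y_n + h·k2.
s=0.000000, y=-1.700000:
  k1 = f(0.000000, -1.700000) = -1.122000
  k2 = f(0.235000, -1.963670) = -1.281111
  y ← -1.700000 + 0.47·(-1.281111) = -2.302122
s=0.470000, y=-2.302122:
  k1 = f(0.470000, -2.302122) = -1.459758
  k2 = f(0.705000, -2.645165) = -1.611612
  y ← -2.302122 + 0.47·(-1.611612) = -3.059580
s=0.940000, y=-3.059580:
  k1 = f(0.940000, -3.059580) = -1.780751
  k2 = f(1.175000, -3.478057) = -1.922749
  y ← -3.059580 + 0.47·(-1.922749) = -3.963272
y(1.41) ≈ -3.9633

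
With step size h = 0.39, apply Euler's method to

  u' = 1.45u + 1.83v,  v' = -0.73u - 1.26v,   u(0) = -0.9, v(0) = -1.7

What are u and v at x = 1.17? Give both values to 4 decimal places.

-6.7943, 1.5147

Euler on (u,v): u_{n+1} = u_n + h·u', v_{n+1} = v_n + h·v'.
0.000000: (-0.900000, -1.700000); f=(-4.416000, 2.799000) → (-2.622240, -0.608390)
0.390000: (-2.622240, -0.608390); f=(-4.915602, 2.680807) → (-4.539325, 0.437125)
0.780000: (-4.539325, 0.437125); f=(-5.782083, 2.762930) → (-6.794337, 1.514667)
(u(1.17), v(1.17)) ≈ (-6.7943, 1.5147)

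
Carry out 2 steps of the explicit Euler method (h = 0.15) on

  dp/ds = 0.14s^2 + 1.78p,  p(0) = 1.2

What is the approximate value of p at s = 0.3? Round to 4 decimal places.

Euler: p_{n+1} = p_n + h·f(s_n, p_n).
s=0.000000, p=1.200000: f=2.136000 → p ← 1.200000 + 0.15·2.136000 = 1.520400
s=0.150000, p=1.520400: f=2.709462 → p ← 1.520400 + 0.15·2.709462 = 1.926819
p(0.3) ≈ 1.9268

1.9268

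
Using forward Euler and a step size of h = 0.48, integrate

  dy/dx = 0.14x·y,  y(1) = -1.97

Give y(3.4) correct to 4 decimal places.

Euler: y_{n+1} = y_n + h·f(x_n, y_n).
x=1.000000, y=-1.970000: f=-0.275800 → y ← -1.970000 + 0.48·(-0.275800) = -2.102384
x=1.480000, y=-2.102384: f=-0.435614 → y ← -2.102384 + 0.48·(-0.435614) = -2.311479
x=1.960000, y=-2.311479: f=-0.634270 → y ← -2.311479 + 0.48·(-0.634270) = -2.615928
x=2.440000, y=-2.615928: f=-0.893601 → y ← -2.615928 + 0.48·(-0.893601) = -3.044857
x=2.920000, y=-3.044857: f=-1.244737 → y ← -3.044857 + 0.48·(-1.244737) = -3.642331
y(3.4) ≈ -3.6423

-3.6423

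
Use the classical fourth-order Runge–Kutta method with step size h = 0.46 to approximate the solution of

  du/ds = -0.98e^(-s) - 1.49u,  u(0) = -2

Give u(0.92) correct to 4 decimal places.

RK4: k1 = f(s_n, u_n); k2 = f(s_n + h/2, u_n + (h/2)·k1); k3 = f(s_n + h/2, u_n + (h/2)·k2); k4 = f(s_n + h, u_n + h·k3); u_{n+1} = u_n + (h/6)·(k1 + 2k2 + 2k3 + k4).
s=0.000000, u=-2.000000:
  k1 = f(0.000000, -2.000000) = 2.000000
  k2 = f(0.230000, -1.540000) = 1.515957
  k3 = f(0.230000, -1.651330) = 1.681839
  k4 = f(0.460000, -1.226354) = 1.208610
  u ← -2.000000 + (0.46/6)·(k1 + 2k2 + 2k3 + k4) = -1.263678
s=0.460000, u=-1.263678:
  k1 = f(0.460000, -1.263678) = 1.264222
  k2 = f(0.690000, -0.972907) = 0.958087
  k3 = f(0.690000, -1.043318) = 1.062999
  k4 = f(0.920000, -0.774698) = 0.763752
  u ← -1.263678 + (0.46/6)·(k1 + 2k2 + 2k3 + k4) = -0.798300
u(0.92) ≈ -0.7983

-0.7983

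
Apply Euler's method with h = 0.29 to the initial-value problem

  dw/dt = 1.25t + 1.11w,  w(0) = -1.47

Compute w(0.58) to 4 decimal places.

-2.4636

Euler: w_{n+1} = w_n + h·f(t_n, w_n).
t=0.000000, w=-1.470000: f=-1.631700 → w ← -1.470000 + 0.29·(-1.631700) = -1.943193
t=0.290000, w=-1.943193: f=-1.794444 → w ← -1.943193 + 0.29·(-1.794444) = -2.463582
w(0.58) ≈ -2.4636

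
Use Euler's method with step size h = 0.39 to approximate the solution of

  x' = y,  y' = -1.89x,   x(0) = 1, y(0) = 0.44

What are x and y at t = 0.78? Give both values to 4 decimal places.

Euler on (x,y): x_{n+1} = x_n + h·x', y_{n+1} = y_n + h·y'.
0.000000: (1.000000, 0.440000); f=(0.440000, -1.890000) → (1.171600, -0.297100)
0.390000: (1.171600, -0.297100); f=(-0.297100, -2.214324) → (1.055731, -1.160686)
(x(0.78), y(0.78)) ≈ (1.0557, -1.1607)

1.0557, -1.1607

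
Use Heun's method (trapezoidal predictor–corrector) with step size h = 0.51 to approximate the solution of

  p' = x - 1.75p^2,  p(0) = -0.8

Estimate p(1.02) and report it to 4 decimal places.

-11.5156

Heun: k1 = f(x_n, p_n); k2 = f(x_n + h, p_n + h·k1); p_{n+1} = p_n + (h/2)·(k1 + k2).
x=0.000000, p=-0.800000:
  k1 = f(0.000000, -0.800000) = -1.120000
  k2 = f(0.510000, -1.371200) = -2.780332
  p ← -0.800000 + (0.51/2)·(-1.120000 + (-2.780332)) = -1.794585
x=0.510000, p=-1.794585:
  k1 = f(0.510000, -1.794585) = -5.125934
  k2 = f(1.020000, -4.408811) = -32.995823
  p ← -1.794585 + (0.51/2)·(-5.125934 + (-32.995823)) = -11.515632
p(1.02) ≈ -11.5156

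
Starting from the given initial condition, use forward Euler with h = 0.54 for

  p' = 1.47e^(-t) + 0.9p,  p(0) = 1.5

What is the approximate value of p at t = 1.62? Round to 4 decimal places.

7.6319

Euler: p_{n+1} = p_n + h·f(t_n, p_n).
t=0.000000, p=1.500000: f=2.820000 → p ← 1.500000 + 0.54·2.820000 = 3.022800
t=0.540000, p=3.022800: f=3.577160 → p ← 3.022800 + 0.54·3.577160 = 4.954466
t=1.080000, p=4.954466: f=4.958225 → p ← 4.954466 + 0.54·4.958225 = 7.631908
p(1.62) ≈ 7.6319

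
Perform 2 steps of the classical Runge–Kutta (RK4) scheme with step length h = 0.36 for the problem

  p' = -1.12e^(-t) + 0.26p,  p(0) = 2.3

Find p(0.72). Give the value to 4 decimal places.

2.1343

RK4: k1 = f(t_n, p_n); k2 = f(t_n + h/2, p_n + (h/2)·k1); k3 = f(t_n + h/2, p_n + (h/2)·k2); k4 = f(t_n + h, p_n + h·k3); p_{n+1} = p_n + (h/6)·(k1 + 2k2 + 2k3 + k4).
t=0.000000, p=2.300000:
  k1 = f(0.000000, 2.300000) = -0.522000
  k2 = f(0.180000, 2.206040) = -0.361932
  k3 = f(0.180000, 2.234852) = -0.354441
  k4 = f(0.360000, 2.172401) = -0.216573
  p ← 2.300000 + (0.36/6)·(k1 + 2k2 + 2k3 + k4) = 2.169721
t=0.360000, p=2.169721:
  k1 = f(0.360000, 2.169721) = -0.217270
  k2 = f(0.540000, 2.130612) = -0.098719
  k3 = f(0.540000, 2.151951) = -0.093171
  k4 = f(0.720000, 2.136179) = 0.010244
  p ← 2.169721 + (0.36/6)·(k1 + 2k2 + 2k3 + k4) = 2.134273
p(0.72) ≈ 2.1343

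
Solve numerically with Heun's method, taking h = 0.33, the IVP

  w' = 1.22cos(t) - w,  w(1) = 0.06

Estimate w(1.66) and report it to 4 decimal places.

Heun: k1 = f(t_n, w_n); k2 = f(t_n + h, w_n + h·k1); w_{n+1} = w_n + (h/2)·(k1 + k2).
t=1.000000, w=0.060000:
  k1 = f(1.000000, 0.060000) = 0.599169
  k2 = f(1.330000, 0.257726) = 0.033215
  w ← 0.060000 + (0.33/2)·(0.599169 + 0.033215) = 0.164343
t=1.330000, w=0.164343:
  k1 = f(1.330000, 0.164343) = 0.126597
  k2 = f(1.660000, 0.206120) = -0.314805
  w ← 0.164343 + (0.33/2)·(0.126597 + (-0.314805)) = 0.133289
w(1.66) ≈ 0.1333

0.1333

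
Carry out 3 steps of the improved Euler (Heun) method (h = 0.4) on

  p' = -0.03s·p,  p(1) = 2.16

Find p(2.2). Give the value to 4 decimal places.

Heun: k1 = f(s_n, p_n); k2 = f(s_n + h, p_n + h·k1); p_{n+1} = p_n + (h/2)·(k1 + k2).
s=1.000000, p=2.160000:
  k1 = f(1.000000, 2.160000) = -0.064800
  k2 = f(1.400000, 2.134080) = -0.089631
  p ← 2.160000 + (0.4/2)·(-0.064800 + (-0.089631)) = 2.129114
s=1.400000, p=2.129114:
  k1 = f(1.400000, 2.129114) = -0.089423
  k2 = f(1.800000, 2.093345) = -0.113041
  p ← 2.129114 + (0.4/2)·(-0.089423 + (-0.113041)) = 2.088621
s=1.800000, p=2.088621:
  k1 = f(1.800000, 2.088621) = -0.112786
  k2 = f(2.200000, 2.043507) = -0.134871
  p ← 2.088621 + (0.4/2)·(-0.112786 + (-0.134871)) = 2.039090
p(2.2) ≈ 2.0391

2.0391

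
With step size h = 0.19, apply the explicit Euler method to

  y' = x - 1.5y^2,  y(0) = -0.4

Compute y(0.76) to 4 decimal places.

Euler: y_{n+1} = y_n + h·f(x_n, y_n).
x=0.000000, y=-0.400000: f=-0.240000 → y ← -0.400000 + 0.19·(-0.240000) = -0.445600
x=0.190000, y=-0.445600: f=-0.107839 → y ← -0.445600 + 0.19·(-0.107839) = -0.466089
x=0.380000, y=-0.466089: f=0.054141 → y ← -0.466089 + 0.19·0.054141 = -0.455803
x=0.570000, y=-0.455803: f=0.258366 → y ← -0.455803 + 0.19·0.258366 = -0.406713
y(0.76) ≈ -0.4067

-0.4067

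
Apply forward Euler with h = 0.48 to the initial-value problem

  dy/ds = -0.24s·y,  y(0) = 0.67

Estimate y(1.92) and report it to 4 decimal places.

0.4696

Euler: y_{n+1} = y_n + h·f(s_n, y_n).
s=0.000000, y=0.670000: f=0.000000 → y ← 0.670000 + 0.48·0.000000 = 0.670000
s=0.480000, y=0.670000: f=-0.077184 → y ← 0.670000 + 0.48·(-0.077184) = 0.632952
s=0.960000, y=0.632952: f=-0.145832 → y ← 0.632952 + 0.48·(-0.145832) = 0.562952
s=1.440000, y=0.562952: f=-0.194556 → y ← 0.562952 + 0.48·(-0.194556) = 0.469565
y(1.92) ≈ 0.4696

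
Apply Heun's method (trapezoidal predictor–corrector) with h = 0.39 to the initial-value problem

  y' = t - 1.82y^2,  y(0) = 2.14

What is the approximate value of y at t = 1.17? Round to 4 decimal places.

Heun: k1 = f(t_n, y_n); k2 = f(t_n + h, y_n + h·k1); y_{n+1} = y_n + (h/2)·(k1 + k2).
t=0.000000, y=2.140000:
  k1 = f(0.000000, 2.140000) = -8.334872
  k2 = f(0.390000, -1.110600) = -1.854847
  y ← 2.140000 + (0.39/2)·(-8.334872 + (-1.854847)) = 0.153005
t=0.390000, y=0.153005:
  k1 = f(0.390000, 0.153005) = 0.347393
  k2 = f(0.780000, 0.288488) = 0.628530
  y ← 0.153005 + (0.39/2)·(0.347393 + 0.628530) = 0.343310
t=0.780000, y=0.343310:
  k1 = f(0.780000, 0.343310) = 0.565492
  k2 = f(1.170000, 0.563852) = 0.591370
  y ← 0.343310 + (0.39/2)·(0.565492 + 0.591370) = 0.568898
y(1.17) ≈ 0.5689

0.5689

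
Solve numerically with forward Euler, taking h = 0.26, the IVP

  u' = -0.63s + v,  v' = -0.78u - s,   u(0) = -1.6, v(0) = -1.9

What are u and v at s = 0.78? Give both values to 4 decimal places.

-2.9482, -0.8373

Euler on (u,v): u_{n+1} = u_n + h·u', v_{n+1} = v_n + h·v'.
0.000000: (-1.600000, -1.900000); f=(-1.900000, 1.248000) → (-2.094000, -1.575520)
0.260000: (-2.094000, -1.575520); f=(-1.739320, 1.373320) → (-2.546223, -1.218457)
0.520000: (-2.546223, -1.218457); f=(-1.546057, 1.466054) → (-2.948198, -0.837283)
(u(0.78), v(0.78)) ≈ (-2.9482, -0.8373)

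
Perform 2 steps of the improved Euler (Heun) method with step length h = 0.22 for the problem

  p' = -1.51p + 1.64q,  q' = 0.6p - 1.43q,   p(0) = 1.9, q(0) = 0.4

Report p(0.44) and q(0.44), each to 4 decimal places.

1.2481, 0.4944

Heun on (p,q): k1 = f(t_n, state_n); k2 = f(t_n + h, state_n + h·k1); state_{n+1} = state_n + (h/2)·(k1 + k2).
0.000000: (1.900000, 0.400000)
  k1 = (-2.213000, 0.568000)
  predictor → (1.413140, 0.524960)
  k2 = (-1.272907, 0.097191)
  → (1.516550, 0.473171)
0.220000: (1.516550, 0.473171)
  k1 = (-1.513990, 0.233296)
  predictor → (1.183472, 0.524496)
  k2 = (-0.926870, -0.039946)
  → (1.248056, 0.494439)
(p(0.44), q(0.44)) ≈ (1.2481, 0.4944)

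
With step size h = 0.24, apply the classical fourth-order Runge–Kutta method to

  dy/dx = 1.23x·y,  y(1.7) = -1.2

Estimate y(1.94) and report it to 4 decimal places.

RK4: k1 = f(x_n, y_n); k2 = f(x_n + h/2, y_n + (h/2)·k1); k3 = f(x_n + h/2, y_n + (h/2)·k2); k4 = f(x_n + h, y_n + h·k3); y_{n+1} = y_n + (h/6)·(k1 + 2k2 + 2k3 + k4).
x=1.700000, y=-1.200000:
  k1 = f(1.700000, -1.200000) = -2.509200
  k2 = f(1.820000, -1.501104) = -3.360371
  k3 = f(1.820000, -1.603245) = -3.589023
  k4 = f(1.940000, -2.061366) = -4.918831
  y ← -1.200000 + (0.24/6)·(k1 + 2k2 + 2k3 + k4) = -2.053073
y(1.94) ≈ -2.0531

-2.0531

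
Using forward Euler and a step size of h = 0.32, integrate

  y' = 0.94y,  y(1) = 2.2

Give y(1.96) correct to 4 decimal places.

4.8423

Euler: y_{n+1} = y_n + h·f(s_n, y_n).
s=1.000000, y=2.200000: f=2.068000 → y ← 2.200000 + 0.32·2.068000 = 2.861760
s=1.320000, y=2.861760: f=2.690054 → y ← 2.861760 + 0.32·2.690054 = 3.722577
s=1.640000, y=3.722577: f=3.499223 → y ← 3.722577 + 0.32·3.499223 = 4.842329
y(1.96) ≈ 4.8423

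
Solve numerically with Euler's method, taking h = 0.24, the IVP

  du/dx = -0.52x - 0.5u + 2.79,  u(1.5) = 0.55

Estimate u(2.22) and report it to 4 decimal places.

Euler: u_{n+1} = u_n + h·f(x_n, u_n).
x=1.500000, u=0.550000: f=1.735000 → u ← 0.550000 + 0.24·1.735000 = 0.966400
x=1.740000, u=0.966400: f=1.402000 → u ← 0.966400 + 0.24·1.402000 = 1.302880
x=1.980000, u=1.302880: f=1.108960 → u ← 1.302880 + 0.24·1.108960 = 1.569030
u(2.22) ≈ 1.5690

1.5690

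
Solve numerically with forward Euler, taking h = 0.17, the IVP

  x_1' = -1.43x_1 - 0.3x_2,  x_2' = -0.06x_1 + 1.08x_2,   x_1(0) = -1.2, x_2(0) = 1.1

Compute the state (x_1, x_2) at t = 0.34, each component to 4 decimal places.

-0.7970, 1.5653

Euler on (x_1,x_2): x_1_{n+1} = x_1_n + h·x_1', x_2_{n+1} = x_2_n + h·x_2'.
0.000000: (-1.200000, 1.100000); f=(1.386000, 1.260000) → (-0.964380, 1.314200)
0.170000: (-0.964380, 1.314200); f=(0.984803, 1.477199) → (-0.796963, 1.565324)
(x_1(0.34), x_2(0.34)) ≈ (-0.7970, 1.5653)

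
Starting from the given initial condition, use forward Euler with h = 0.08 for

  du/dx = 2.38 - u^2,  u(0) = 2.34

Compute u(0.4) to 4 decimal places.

Euler: u_{n+1} = u_n + h·f(x_n, u_n).
x=0.000000, u=2.340000: f=-3.095600 → u ← 2.340000 + 0.08·(-3.095600) = 2.092352
x=0.080000, u=2.092352: f=-1.997937 → u ← 2.092352 + 0.08·(-1.997937) = 1.932517
x=0.160000, u=1.932517: f=-1.354622 → u ← 1.932517 + 0.08·(-1.354622) = 1.824147
x=0.240000, u=1.824147: f=-0.947513 → u ← 1.824147 + 0.08·(-0.947513) = 1.748346
x=0.320000, u=1.748346: f=-0.676714 → u ← 1.748346 + 0.08·(-0.676714) = 1.694209
u(0.4) ≈ 1.6942

1.6942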